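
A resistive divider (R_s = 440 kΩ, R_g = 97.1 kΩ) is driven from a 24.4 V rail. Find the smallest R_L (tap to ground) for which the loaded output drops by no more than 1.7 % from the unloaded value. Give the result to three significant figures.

Output resistance R_th = R_s‖R_g = (440 × 97.1)/537.1 = 79.55 kΩ.
The fractional drop is R_th/(R_th + R_L); requiring this ≤ 0.0170 gives R_L ≥ R_th(1/0.0170 − 1) = 79.55 × 57.82 = 4.60 MΩ.

R_L(min) ≈ 4.60 MΩ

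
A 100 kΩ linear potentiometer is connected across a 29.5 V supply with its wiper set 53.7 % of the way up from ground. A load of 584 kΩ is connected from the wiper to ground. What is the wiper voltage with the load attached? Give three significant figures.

V ≈ 15.2 V

The wiper splits the pot into (1−α)R = 46.30 kΩ above and αR = 53.70 kΩ below.
Lower section ‖ load = 49.18 kΩ.
V_wiper = 29.5 × 49.18/(46.30 + 49.18) = 15.2 V.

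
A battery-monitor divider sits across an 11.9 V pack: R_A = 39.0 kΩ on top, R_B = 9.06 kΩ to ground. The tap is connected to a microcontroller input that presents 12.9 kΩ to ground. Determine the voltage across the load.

V_out ≈ 1.43 V

The load sits in parallel with R_B: R_B‖R_L = (9.06 × 12.9) / (9.06 + 12.9) = 5.322 kΩ.
V_out = 11.9 × 5.322 / (39.0 + 5.322) = 11.9 × 5.322/44.32 = 1.43 V.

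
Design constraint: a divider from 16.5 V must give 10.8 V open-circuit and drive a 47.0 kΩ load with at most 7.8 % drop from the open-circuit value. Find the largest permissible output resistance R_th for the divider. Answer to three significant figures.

R_th ≤ 3.98 kΩ

Loading drop = R_th/(R_th + R_L) ≤ 0.0780, so R_th ≤ R_L · ε/(1−ε) = 47.0 kΩ × 0.0780/0.9220 = 3.98 kΩ.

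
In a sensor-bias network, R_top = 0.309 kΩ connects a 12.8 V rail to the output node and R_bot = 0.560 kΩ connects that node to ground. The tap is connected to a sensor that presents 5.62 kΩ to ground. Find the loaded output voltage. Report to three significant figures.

V_out ≈ 7.97 V

The load sits in parallel with R_bot: R_bot‖R_L = (560 × 5620) / (560 + 5620) = 509.3 Ω.
V_out = 12.8 × 509.3 / (309 + 509.3) = 12.8 × 509.3/818.3 = 7.97 V.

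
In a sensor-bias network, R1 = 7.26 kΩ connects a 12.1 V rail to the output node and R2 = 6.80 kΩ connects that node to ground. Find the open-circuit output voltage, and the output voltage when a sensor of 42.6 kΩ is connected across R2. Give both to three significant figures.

Open-circuit: V = 12.1 × 6.80/(7.26 + 6.80) = 5.85 V.
With the load, R2 becomes R2‖R_L = 5.864 kΩ, so V = 12.1 × 5.864/13.12 = 5.41 V.

Unloaded: 5.85 V; loaded: 5.41 V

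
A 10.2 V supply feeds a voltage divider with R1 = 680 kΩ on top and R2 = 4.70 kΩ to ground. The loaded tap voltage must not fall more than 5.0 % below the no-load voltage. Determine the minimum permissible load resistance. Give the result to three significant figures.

R_L(min) ≈ 88.7 kΩ

Output resistance R_th = R1‖R2 = (680 × 4.70)/684.7 = 4.668 kΩ.
The fractional drop is R_th/(R_th + R_L); requiring this ≤ 0.0500 gives R_L ≥ R_th(1/0.0500 − 1) = 4.668 × 19.00 = 88.7 kΩ.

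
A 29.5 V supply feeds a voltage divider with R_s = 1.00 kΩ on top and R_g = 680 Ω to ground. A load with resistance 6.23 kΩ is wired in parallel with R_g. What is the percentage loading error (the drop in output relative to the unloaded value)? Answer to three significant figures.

The divider's output (Thévenin) resistance is R_s‖R_g = 404.8 Ω.
Fractional drop under load = R_th/(R_th + R_L) = 404.8 / (404.8 + 6230) = 0.06101.
So the output falls by 6.10 %.

6.10 %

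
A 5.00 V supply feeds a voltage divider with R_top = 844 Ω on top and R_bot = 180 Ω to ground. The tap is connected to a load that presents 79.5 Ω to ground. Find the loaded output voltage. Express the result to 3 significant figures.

The load sits in parallel with R_bot: R_bot‖R_L = (180 × 79.5) / (180 + 79.5) = 55.14 Ω.
V_out = 5.00 × 55.14 / (844 + 55.14) = 5.00 × 55.14/899.1 = 0.307 V.

V_out ≈ 0.307 V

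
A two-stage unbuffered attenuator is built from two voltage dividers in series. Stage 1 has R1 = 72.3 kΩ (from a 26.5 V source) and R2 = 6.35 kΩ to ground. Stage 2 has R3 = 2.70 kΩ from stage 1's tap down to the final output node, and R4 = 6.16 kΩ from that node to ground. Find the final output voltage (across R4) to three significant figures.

V_out ≈ 0.897 V

Stage 2 presents R3+R4 = 8.860 kΩ as a load on stage 1's tap.
Stage 1's lower leg becomes R2‖(R3+R4) = 3.699 kΩ, so V_mid = 26.5 × 3.699/76.00 = 1.290 V.
Stage 2 is itself unloaded: V_out = V_mid × R4/(R3+R4) = 1.290 × 6.16/8.860 = 0.897 V.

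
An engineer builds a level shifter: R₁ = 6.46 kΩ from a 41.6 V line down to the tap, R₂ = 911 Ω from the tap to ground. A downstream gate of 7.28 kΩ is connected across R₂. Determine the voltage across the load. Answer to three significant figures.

The load sits in parallel with R₂: R₂‖R_L = (911 × 7280) / (911 + 7280) = 809.7 Ω.
V_out = 41.6 × 809.7 / (6460 + 809.7) = 41.6 × 809.7/7270 = 4.63 V.
(Unloaded it would have been 5.14 V.)

V_out ≈ 4.63 V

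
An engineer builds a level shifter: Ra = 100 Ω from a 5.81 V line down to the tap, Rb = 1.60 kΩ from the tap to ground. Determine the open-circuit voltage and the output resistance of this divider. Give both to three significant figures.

V_th is the open-circuit tap voltage: 5.81 × 1600/(100 + 1600) = 5.47 V.
With the supply zeroed, Ra and Rb appear in parallel from the tap: R_th = Ra‖Rb = (100 × 1600)/1700 = 94.1 Ω.

V_th = 5.47 V, R_th = 94.1 Ω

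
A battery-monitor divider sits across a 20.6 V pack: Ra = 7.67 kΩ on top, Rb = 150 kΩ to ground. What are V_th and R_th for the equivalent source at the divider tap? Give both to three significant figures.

V_th is the open-circuit tap voltage: 20.6 × 150/(7.67 + 150) = 19.6 V.
With the supply zeroed, Ra and Rb appear in parallel from the tap: R_th = Ra‖Rb = (7.67 × 150)/157.7 = 7.30 kΩ.

V_th = 19.6 V, R_th = 7.30 kΩ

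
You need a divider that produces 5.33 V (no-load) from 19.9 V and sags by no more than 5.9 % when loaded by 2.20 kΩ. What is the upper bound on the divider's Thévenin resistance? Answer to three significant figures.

Loading drop = R_th/(R_th + R_L) ≤ 0.0590, so R_th ≤ R_L · ε/(1−ε) = 2.20 kΩ × 0.0590/0.9410 = 138 Ω.
(Any R1, R2 with R2/(R1+R2) = 0.268 and R1‖R2 ≤ 138 Ω will meet the spec.)

R_th ≤ 138 Ω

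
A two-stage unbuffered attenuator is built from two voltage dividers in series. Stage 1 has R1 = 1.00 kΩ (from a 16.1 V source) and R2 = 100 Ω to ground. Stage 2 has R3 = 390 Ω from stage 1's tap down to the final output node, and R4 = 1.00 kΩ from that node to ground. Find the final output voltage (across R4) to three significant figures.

V_out ≈ 0.988 V

Stage 2 presents R3+R4 = 1390 Ω as a load on stage 1's tap.
Stage 1's lower leg becomes R2‖(R3+R4) = 93.29 Ω, so V_mid = 16.1 × 93.29/1093 = 1.374 V.
Stage 2 is itself unloaded: V_out = V_mid × R4/(R3+R4) = 1.374 × 1000/1390 = 0.988 V.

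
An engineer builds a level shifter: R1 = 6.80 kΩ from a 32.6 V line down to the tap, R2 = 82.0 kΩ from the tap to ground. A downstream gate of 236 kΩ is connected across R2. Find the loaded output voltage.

The load sits in parallel with R2: R2‖R_L = (82.0 × 236) / (82.0 + 236) = 60.86 kΩ.
V_out = 32.6 × 60.86 / (6.80 + 60.86) = 32.6 × 60.86/67.66 = 29.3 V.
(Unloaded it would have been 30.1 V.)

V_out ≈ 29.3 V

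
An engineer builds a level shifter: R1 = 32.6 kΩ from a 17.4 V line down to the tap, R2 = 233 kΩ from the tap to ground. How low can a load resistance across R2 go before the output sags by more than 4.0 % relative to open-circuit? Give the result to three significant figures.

R_L(min) ≈ 686 kΩ

Output resistance R_th = R1‖R2 = (32.6 × 233)/265.6 = 28.60 kΩ.
The fractional drop is R_th/(R_th + R_L); requiring this ≤ 0.0400 gives R_L ≥ R_th(1/0.0400 − 1) = 28.60 × 24.00 = 686 kΩ.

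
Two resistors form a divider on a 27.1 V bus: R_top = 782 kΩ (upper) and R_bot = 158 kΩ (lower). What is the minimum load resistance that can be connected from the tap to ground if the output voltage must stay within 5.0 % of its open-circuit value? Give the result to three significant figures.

Output resistance R_th = R_top‖R_bot = (782 × 158)/940.0 = 131.4 kΩ.
The fractional drop is R_th/(R_th + R_L); requiring this ≤ 0.0500 gives R_L ≥ R_th(1/0.0500 − 1) = 131.4 × 19.00 = 2.50 MΩ.

R_L(min) ≈ 2.50 MΩ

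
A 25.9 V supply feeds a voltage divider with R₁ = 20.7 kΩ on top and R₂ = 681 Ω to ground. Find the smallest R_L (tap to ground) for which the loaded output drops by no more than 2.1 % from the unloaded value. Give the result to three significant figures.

Output resistance R_th = R₁‖R₂ = (20700 × 681)/21380 = 659.3 Ω.
The fractional drop is R_th/(R_th + R_L); requiring this ≤ 0.0210 gives R_L ≥ R_th(1/0.0210 − 1) = 659.3 × 46.62 = 30.7 kΩ.

R_L(min) ≈ 30.7 kΩ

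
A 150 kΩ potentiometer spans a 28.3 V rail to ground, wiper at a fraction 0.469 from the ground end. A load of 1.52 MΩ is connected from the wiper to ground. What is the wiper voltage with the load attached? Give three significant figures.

The wiper splits the pot into (1−α)R = 79.65 kΩ above and αR = 70.35 kΩ below.
Lower section ‖ load = 67.24 kΩ.
V_wiper = 28.3 × 67.24/(79.65 + 67.24) = 13.0 V.

V ≈ 13.0 V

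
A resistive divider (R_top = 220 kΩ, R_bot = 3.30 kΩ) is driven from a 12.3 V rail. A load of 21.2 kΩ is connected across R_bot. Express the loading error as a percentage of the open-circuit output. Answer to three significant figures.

The divider's output (Thévenin) resistance is R_top‖R_bot = 3.251 kΩ.
Fractional drop under load = R_th/(R_th + R_L) = 3.251 / (3.251 + 21.2) = 0.1330.
So the output falls by 13.3 %.

13.3 %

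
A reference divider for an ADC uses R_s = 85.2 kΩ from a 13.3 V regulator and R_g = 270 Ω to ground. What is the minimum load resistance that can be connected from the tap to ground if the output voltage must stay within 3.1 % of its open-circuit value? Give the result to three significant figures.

R_L(min) ≈ 8.41 kΩ

Output resistance R_th = R_s‖R_g = (85200 × 270)/85470 = 269.1 Ω.
The fractional drop is R_th/(R_th + R_L); requiring this ≤ 0.0310 gives R_L ≥ R_th(1/0.0310 − 1) = 269.1 × 31.26 = 8.41 kΩ.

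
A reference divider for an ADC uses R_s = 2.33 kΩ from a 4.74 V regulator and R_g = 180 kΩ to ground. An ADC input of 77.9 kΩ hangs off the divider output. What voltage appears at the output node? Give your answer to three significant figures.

V_out ≈ 4.55 V

The load sits in parallel with R_g: R_g‖R_L = (180 × 77.9) / (180 + 77.9) = 54.37 kΩ.
V_out = 4.74 × 54.37 / (2.33 + 54.37) = 4.74 × 54.37/56.70 = 4.55 V.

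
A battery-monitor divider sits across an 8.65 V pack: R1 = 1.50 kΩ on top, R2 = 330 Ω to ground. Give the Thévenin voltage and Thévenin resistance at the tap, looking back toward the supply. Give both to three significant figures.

V_th = 1.56 V, R_th = 270 Ω

V_th is the open-circuit tap voltage: 8.65 × 330/(1500 + 330) = 1.56 V.
With the supply zeroed, R1 and R2 appear in parallel from the tap: R_th = R1‖R2 = (1500 × 330)/1830 = 270 Ω.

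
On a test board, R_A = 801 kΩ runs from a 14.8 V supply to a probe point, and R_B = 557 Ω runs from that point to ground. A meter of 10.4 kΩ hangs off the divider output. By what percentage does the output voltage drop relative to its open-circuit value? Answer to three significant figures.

5.08 %

The divider's output (Thévenin) resistance is R_A‖R_B = 556.6 Ω.
Fractional drop under load = R_th/(R_th + R_L) = 556.6 / (556.6 + 10400) = 0.05080.
So the output falls by 5.08 %.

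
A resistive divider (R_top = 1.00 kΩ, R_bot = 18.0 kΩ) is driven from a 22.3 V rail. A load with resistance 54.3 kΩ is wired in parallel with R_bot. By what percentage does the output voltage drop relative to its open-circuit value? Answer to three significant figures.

The divider's output (Thévenin) resistance is R_top‖R_bot = 0.9474 kΩ.
Fractional drop under load = R_th/(R_th + R_L) = 0.9474 / (0.9474 + 54.3) = 0.01715.
So the output falls by 1.71 %.

1.71 %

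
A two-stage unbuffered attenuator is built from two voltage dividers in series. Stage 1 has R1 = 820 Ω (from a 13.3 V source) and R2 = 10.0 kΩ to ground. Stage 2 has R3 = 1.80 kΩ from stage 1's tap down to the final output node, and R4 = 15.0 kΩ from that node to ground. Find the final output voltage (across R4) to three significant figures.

Stage 2 presents R3+R4 = 16800 Ω as a load on stage 1's tap.
Stage 1's lower leg becomes R2‖(R3+R4) = 6269 Ω, so V_mid = 13.3 × 6269/7089 = 11.76 V.
Stage 2 is itself unloaded: V_out = V_mid × R4/(R3+R4) = 11.76 × 15000/16800 = 10.5 V.

V_out ≈ 10.5 V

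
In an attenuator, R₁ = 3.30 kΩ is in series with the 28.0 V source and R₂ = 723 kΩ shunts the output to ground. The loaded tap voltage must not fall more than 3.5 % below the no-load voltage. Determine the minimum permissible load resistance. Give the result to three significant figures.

Output resistance R_th = R₁‖R₂ = (3.30 × 723)/726.3 = 3.285 kΩ.
The fractional drop is R_th/(R_th + R_L); requiring this ≤ 0.0350 gives R_L ≥ R_th(1/0.0350 − 1) = 3.285 × 27.57 = 90.6 kΩ.

R_L(min) ≈ 90.6 kΩ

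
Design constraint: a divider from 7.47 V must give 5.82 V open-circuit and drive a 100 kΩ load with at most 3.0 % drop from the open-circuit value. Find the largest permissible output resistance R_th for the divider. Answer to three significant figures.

Loading drop = R_th/(R_th + R_L) ≤ 0.0300, so R_th ≤ R_L · ε/(1−ε) = 100 kΩ × 0.0300/0.9700 = 3.09 kΩ.
(Any R1, R2 with R2/(R1+R2) = 0.779 and R1‖R2 ≤ 3.09 kΩ will meet the spec.)

R_th ≤ 3.09 kΩ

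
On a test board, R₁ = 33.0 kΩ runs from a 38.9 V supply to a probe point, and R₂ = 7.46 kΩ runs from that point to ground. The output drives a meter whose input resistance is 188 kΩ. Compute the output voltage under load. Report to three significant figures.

The load sits in parallel with R₂: R₂‖R_L = (7.46 × 188) / (7.46 + 188) = 7.175 kΩ.
V_out = 38.9 × 7.175 / (33.0 + 7.175) = 38.9 × 7.175/40.18 = 6.95 V.

V_out ≈ 6.95 V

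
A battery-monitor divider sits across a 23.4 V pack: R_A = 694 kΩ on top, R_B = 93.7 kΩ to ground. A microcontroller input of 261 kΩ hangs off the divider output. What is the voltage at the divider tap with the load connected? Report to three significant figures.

The load sits in parallel with R_B: R_B‖R_L = (93.7 × 261) / (93.7 + 261) = 68.95 kΩ.
V_out = 23.4 × 68.95 / (694 + 68.95) = 23.4 × 68.95/762.9 = 2.11 V.
(Unloaded it would have been 2.78 V.)

V_out ≈ 2.11 V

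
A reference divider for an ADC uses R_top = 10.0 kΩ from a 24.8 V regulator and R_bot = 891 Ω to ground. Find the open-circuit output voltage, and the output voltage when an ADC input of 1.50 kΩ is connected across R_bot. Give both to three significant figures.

Unloaded: 2.03 V; loaded: 1.31 V

Open-circuit: V = 24.8 × 891/(10000 + 891) = 2.03 V.
With the load, R_bot becomes R_bot‖R_L = 559.0 Ω, so V = 24.8 × 559.0/10560 = 1.31 V.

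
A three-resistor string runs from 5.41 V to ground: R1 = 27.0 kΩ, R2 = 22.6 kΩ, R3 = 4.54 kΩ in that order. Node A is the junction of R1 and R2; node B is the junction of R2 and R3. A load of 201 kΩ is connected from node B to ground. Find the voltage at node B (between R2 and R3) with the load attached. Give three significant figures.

V ≈ 0.444 V

At node B, R3 is in parallel with the load: R3‖R_L = 4.440 kΩ.
Below node A the resistance is R2 + (R3‖R_L) = 27.04 kΩ, so V_A = 5.41 × 27.04/54.04 = 2.707 V.
Then V_B = V_A × (R3‖R_L)/(R2 + R3‖R_L) = 2.707 × 4.440/27.04 = 0.444 V.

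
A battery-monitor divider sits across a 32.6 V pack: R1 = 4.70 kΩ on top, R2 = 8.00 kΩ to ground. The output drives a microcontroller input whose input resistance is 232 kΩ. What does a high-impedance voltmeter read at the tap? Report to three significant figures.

The load sits in parallel with R2: R2‖R_L = (8.00 × 232) / (8.00 + 232) = 7.733 kΩ.
V_out = 32.6 × 7.733 / (4.70 + 7.733) = 32.6 × 7.733/12.43 = 20.3 V.
(Unloaded it would have been 20.5 V.)

V_out ≈ 20.3 V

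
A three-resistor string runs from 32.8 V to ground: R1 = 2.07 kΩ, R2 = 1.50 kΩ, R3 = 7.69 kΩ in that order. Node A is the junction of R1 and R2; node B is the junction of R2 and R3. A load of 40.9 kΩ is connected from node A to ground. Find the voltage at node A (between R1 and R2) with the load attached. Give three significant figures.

Below node A the series string R2+R3 = 9.190 kΩ sits in parallel with the 40.9 kΩ load: 7.504 kΩ.
V_A = 32.8 × 7.504/(2.07 + 7.504) = 25.7 V.

V ≈ 25.7 V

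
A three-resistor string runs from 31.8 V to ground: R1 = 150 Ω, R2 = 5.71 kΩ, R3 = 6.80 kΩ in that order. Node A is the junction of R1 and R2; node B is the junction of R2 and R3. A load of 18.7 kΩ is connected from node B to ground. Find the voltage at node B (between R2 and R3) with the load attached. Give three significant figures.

At node B, R3 is in parallel with the load: R3‖R_L = 4987 Ω.
Below node A the resistance is R2 + (R3‖R_L) = 10700 Ω, so V_A = 31.8 × 10700/10850 = 31.36 V.
Then V_B = V_A × (R3‖R_L)/(R2 + R3‖R_L) = 31.36 × 4987/10700 = 14.6 V.

V ≈ 14.6 V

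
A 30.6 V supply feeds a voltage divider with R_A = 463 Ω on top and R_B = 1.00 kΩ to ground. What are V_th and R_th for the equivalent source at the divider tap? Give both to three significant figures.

V_th = 20.9 V, R_th = 316 Ω

V_th is the open-circuit tap voltage: 30.6 × 1000/(463 + 1000) = 20.9 V.
With the supply zeroed, R_A and R_B appear in parallel from the tap: R_th = R_A‖R_B = (463 × 1000)/1463 = 316 Ω.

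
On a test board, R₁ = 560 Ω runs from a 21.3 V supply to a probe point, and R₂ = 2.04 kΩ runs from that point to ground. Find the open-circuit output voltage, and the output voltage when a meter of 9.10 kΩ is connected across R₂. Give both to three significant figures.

Unloaded: 16.7 V; loaded: 15.9 V

Open-circuit: V = 21.3 × 2040/(560 + 2040) = 16.7 V.
With the load, R₂ becomes R₂‖R_L = 1666 Ω, so V = 21.3 × 1666/2226 = 15.9 V.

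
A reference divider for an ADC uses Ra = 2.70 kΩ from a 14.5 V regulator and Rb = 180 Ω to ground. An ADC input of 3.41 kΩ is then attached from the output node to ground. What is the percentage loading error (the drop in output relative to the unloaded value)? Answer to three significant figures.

4.72 %

The divider's output (Thévenin) resistance is Ra‖Rb = 168.8 Ω.
Fractional drop under load = R_th/(R_th + R_L) = 168.8 / (168.8 + 3410) = 0.04715.
So the output falls by 4.72 %.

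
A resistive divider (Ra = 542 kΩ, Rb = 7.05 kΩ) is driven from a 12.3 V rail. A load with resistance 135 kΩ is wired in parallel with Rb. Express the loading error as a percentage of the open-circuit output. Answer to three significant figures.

The divider's output (Thévenin) resistance is Ra‖Rb = 6.959 kΩ.
Fractional drop under load = R_th/(R_th + R_L) = 6.959 / (6.959 + 135) = 0.04902.
So the output falls by 4.90 %.

4.90 %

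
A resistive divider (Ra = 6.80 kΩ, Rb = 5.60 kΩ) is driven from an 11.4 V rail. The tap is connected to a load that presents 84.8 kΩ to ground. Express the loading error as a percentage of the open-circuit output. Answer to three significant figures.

The divider's output (Thévenin) resistance is Ra‖Rb = 3.071 kΩ.
Fractional drop under load = R_th/(R_th + R_L) = 3.071 / (3.071 + 84.8) = 0.03495.
So the output falls by 3.49 %.

3.49 %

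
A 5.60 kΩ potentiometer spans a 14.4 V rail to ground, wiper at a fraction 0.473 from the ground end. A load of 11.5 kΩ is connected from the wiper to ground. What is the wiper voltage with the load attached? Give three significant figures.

The wiper splits the pot into (1−α)R = 2.951 kΩ above and αR = 2.649 kΩ below.
Lower section ‖ load = 2.153 kΩ.
V_wiper = 14.4 × 2.153/(2.951 + 2.153) = 6.07 V.

V ≈ 6.07 V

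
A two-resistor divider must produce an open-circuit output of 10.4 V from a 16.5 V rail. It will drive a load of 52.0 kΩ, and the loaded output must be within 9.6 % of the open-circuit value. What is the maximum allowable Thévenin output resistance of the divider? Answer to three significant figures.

R_th ≤ 5.52 kΩ

Loading drop = R_th/(R_th + R_L) ≤ 0.0960, so R_th ≤ R_L · ε/(1−ε) = 52.0 kΩ × 0.0960/0.9040 = 5.52 kΩ.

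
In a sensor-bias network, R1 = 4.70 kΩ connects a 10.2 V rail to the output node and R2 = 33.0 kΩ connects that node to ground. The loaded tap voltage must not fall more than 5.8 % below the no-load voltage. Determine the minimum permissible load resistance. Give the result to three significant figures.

R_L(min) ≈ 66.8 kΩ

Output resistance R_th = R1‖R2 = (4.70 × 33.0)/37.70 = 4.114 kΩ.
The fractional drop is R_th/(R_th + R_L); requiring this ≤ 0.0580 gives R_L ≥ R_th(1/0.0580 − 1) = 4.114 × 16.24 = 66.8 kΩ.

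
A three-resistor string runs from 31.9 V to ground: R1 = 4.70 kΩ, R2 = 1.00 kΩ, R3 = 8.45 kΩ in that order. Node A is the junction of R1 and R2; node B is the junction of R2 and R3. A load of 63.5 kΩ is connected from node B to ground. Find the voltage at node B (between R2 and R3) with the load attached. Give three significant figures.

At node B, R3 is in parallel with the load: R3‖R_L = 7.458 kΩ.
Below node A the resistance is R2 + (R3‖R_L) = 8.458 kΩ, so V_A = 31.9 × 8.458/13.16 = 20.51 V.
Then V_B = V_A × (R3‖R_L)/(R2 + R3‖R_L) = 20.51 × 7.458/8.458 = 18.1 V.

V ≈ 18.1 V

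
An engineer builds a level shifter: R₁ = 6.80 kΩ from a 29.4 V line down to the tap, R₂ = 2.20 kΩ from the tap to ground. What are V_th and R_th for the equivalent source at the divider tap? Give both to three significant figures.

V_th = 7.19 V, R_th = 1.66 kΩ

V_th is the open-circuit tap voltage: 29.4 × 2.20/(6.80 + 2.20) = 7.19 V.
With the supply zeroed, R₁ and R₂ appear in parallel from the tap: R_th = R₁‖R₂ = (6.80 × 2.20)/9.000 = 1.66 kΩ.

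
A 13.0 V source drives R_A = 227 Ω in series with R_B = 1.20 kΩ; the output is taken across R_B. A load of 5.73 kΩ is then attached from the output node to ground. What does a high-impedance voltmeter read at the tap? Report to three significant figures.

V_out ≈ 10.6 V

The load sits in parallel with R_B: R_B‖R_L = (1200 × 5730) / (1200 + 5730) = 992.2 Ω.
V_out = 13.0 × 992.2 / (227 + 992.2) = 13.0 × 992.2/1219 = 10.6 V.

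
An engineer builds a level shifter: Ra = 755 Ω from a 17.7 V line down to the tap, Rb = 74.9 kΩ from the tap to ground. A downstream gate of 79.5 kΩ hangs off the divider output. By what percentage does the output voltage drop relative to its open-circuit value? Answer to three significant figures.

The divider's output (Thévenin) resistance is Ra‖Rb = 747.5 Ω.
Fractional drop under load = R_th/(R_th + R_L) = 747.5 / (747.5 + 79500) = 0.009315.
So the output falls by 0.931 %.

0.931 %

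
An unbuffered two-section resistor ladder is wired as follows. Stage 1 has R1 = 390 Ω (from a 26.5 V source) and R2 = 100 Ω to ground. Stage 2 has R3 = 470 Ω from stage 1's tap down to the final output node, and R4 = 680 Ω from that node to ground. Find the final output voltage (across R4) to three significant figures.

Stage 2 presents R3+R4 = 1150 Ω as a load on stage 1's tap.
Stage 1's lower leg becomes R2‖(R3+R4) = 92.00 Ω, so V_mid = 26.5 × 92.00/482.0 = 5.058 V.
Stage 2 is itself unloaded: V_out = V_mid × R4/(R3+R4) = 5.058 × 680/1150 = 2.99 V.

V_out ≈ 2.99 V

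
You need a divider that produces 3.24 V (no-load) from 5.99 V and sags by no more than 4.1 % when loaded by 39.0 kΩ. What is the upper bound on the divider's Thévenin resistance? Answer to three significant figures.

Loading drop = R_th/(R_th + R_L) ≤ 0.0410, so R_th ≤ R_L · ε/(1−ε) = 39.0 kΩ × 0.0410/0.9590 = 1.67 kΩ.

R_th ≤ 1.67 kΩ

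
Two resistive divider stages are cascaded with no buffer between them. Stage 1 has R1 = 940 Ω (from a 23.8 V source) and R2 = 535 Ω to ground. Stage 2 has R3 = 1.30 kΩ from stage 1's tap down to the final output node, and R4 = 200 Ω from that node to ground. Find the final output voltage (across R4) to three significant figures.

Stage 2 presents R3+R4 = 1500 Ω as a load on stage 1's tap.
Stage 1's lower leg becomes R2‖(R3+R4) = 394.3 Ω, so V_mid = 23.8 × 394.3/1334 = 7.034 V.
Stage 2 is itself unloaded: V_out = V_mid × R4/(R3+R4) = 7.034 × 200/1500 = 0.938 V.

V_out ≈ 0.938 V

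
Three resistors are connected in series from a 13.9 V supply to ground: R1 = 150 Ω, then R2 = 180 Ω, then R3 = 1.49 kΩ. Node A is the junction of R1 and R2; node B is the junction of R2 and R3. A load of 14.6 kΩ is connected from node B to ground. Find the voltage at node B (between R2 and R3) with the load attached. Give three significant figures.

At node B, R3 is in parallel with the load: R3‖R_L = 1352 Ω.
Below node A the resistance is R2 + (R3‖R_L) = 1532 Ω, so V_A = 13.9 × 1532/1682 = 12.66 V.
Then V_B = V_A × (R3‖R_L)/(R2 + R3‖R_L) = 12.66 × 1352/1532 = 11.2 V.

V ≈ 11.2 V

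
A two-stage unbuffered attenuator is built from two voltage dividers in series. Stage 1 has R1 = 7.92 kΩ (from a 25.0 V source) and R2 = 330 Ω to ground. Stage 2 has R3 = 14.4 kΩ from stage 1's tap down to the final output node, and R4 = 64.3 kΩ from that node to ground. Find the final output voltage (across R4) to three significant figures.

V_out ≈ 0.814 V

Stage 2 presents R3+R4 = 78700 Ω as a load on stage 1's tap.
Stage 1's lower leg becomes R2‖(R3+R4) = 328.6 Ω, so V_mid = 25.0 × 328.6/8249 = 0.9960 V.
Stage 2 is itself unloaded: V_out = V_mid × R4/(R3+R4) = 0.9960 × 64300/78700 = 0.814 V.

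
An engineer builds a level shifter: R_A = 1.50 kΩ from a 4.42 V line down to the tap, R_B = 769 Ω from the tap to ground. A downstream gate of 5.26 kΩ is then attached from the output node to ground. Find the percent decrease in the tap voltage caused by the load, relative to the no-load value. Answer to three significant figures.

The divider's output (Thévenin) resistance is R_A‖R_B = 508.4 Ω.
Fractional drop under load = R_th/(R_th + R_L) = 508.4 / (508.4 + 5260) = 0.08813.
So the output falls by 8.81 %.

8.81 %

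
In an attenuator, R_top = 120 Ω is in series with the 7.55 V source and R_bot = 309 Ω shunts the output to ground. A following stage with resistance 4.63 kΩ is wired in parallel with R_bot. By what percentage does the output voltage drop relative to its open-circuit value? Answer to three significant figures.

1.83 %

The divider's output (Thévenin) resistance is R_top‖R_bot = 86.43 Ω.
Fractional drop under load = R_th/(R_th + R_L) = 86.43 / (86.43 + 4630) = 0.01833.
So the output falls by 1.83 %.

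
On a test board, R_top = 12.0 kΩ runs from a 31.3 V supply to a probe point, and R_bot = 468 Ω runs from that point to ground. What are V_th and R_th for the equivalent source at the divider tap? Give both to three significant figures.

V_th is the open-circuit tap voltage: 31.3 × 468/(12000 + 468) = 1.17 V.
With the supply zeroed, R_top and R_bot appear in parallel from the tap: R_th = R_top‖R_bot = (12000 × 468)/12470 = 450 Ω.

V_th = 1.17 V, R_th = 450 Ω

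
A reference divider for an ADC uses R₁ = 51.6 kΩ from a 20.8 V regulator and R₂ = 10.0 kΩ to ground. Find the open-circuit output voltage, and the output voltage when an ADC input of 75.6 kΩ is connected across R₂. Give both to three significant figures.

Unloaded: 3.38 V; loaded: 3.04 V

Open-circuit: V = 20.8 × 10.0/(51.6 + 10.0) = 3.38 V.
With the load, R₂ becomes R₂‖R_L = 8.832 kΩ, so V = 20.8 × 8.832/60.43 = 3.04 V.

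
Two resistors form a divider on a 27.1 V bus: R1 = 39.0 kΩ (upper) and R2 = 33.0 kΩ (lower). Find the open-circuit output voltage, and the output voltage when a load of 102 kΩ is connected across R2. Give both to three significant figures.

Open-circuit: V = 27.1 × 33.0/(39.0 + 33.0) = 12.4 V.
With the load, R2 becomes R2‖R_L = 24.93 kΩ, so V = 27.1 × 24.93/63.93 = 10.6 V.

Unloaded: 12.4 V; loaded: 10.6 V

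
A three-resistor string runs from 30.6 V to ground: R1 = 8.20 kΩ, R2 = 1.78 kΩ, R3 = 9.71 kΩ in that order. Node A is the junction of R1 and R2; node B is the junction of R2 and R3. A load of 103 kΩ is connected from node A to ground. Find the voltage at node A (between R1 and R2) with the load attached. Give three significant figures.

Below node A the series string R2+R3 = 11.49 kΩ sits in parallel with the 103 kΩ load: 10.34 kΩ.
V_A = 30.6 × 10.34/(8.20 + 10.34) = 17.1 V.

V ≈ 17.1 V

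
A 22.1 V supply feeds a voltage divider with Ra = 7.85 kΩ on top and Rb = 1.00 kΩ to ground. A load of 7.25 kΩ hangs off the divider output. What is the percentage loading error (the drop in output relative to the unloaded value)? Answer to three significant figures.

10.9 %

Unloaded V = 22.1 × 1.00/8.850 = 2.4972 V.
Loaded: Rb‖R_L = 0.8788 kΩ, giving V = 22.1 × 0.8788/8.729 = 2.2250 V.
Drop = (2.4972 − 2.2250) / 2.4972 = 10.9 %.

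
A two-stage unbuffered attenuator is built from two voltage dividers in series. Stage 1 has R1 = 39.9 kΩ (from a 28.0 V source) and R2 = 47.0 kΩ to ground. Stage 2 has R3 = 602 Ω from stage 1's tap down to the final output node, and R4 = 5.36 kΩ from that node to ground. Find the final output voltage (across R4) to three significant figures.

Stage 2 presents R3+R4 = 5962 Ω as a load on stage 1's tap.
Stage 1's lower leg becomes R2‖(R3+R4) = 5291 Ω, so V_mid = 28.0 × 5291/45190 = 3.278 V.
Stage 2 is itself unloaded: V_out = V_mid × R4/(R3+R4) = 3.278 × 5360/5962 = 2.95 V.

V_out ≈ 2.95 V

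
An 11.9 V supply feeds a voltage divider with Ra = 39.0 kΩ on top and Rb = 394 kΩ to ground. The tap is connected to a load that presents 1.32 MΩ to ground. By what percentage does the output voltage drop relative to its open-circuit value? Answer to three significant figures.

2.62 %

The divider's output (Thévenin) resistance is Ra‖Rb = 35.49 kΩ.
Fractional drop under load = R_th/(R_th + R_L) = 35.49 / (35.49 + 1320) = 0.02618.
So the output falls by 2.62 %.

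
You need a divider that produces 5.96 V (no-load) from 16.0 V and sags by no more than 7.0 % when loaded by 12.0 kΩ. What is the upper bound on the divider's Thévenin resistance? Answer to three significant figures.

R_th ≤ 903 Ω

Loading drop = R_th/(R_th + R_L) ≤ 0.0700, so R_th ≤ R_L · ε/(1−ε) = 12.0 kΩ × 0.0700/0.9300 = 903 Ω.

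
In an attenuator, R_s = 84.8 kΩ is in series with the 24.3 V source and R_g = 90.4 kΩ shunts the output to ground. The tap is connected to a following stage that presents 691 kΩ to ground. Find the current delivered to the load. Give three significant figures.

R_g‖R_L = 79.94 kΩ; V_out = 24.3 × 79.94/164.7 = 11.79 V.
I_L = V_out / R_L = 11.79 / 691 kΩ = 0.0171 mA.

I_L ≈ 0.0171 mA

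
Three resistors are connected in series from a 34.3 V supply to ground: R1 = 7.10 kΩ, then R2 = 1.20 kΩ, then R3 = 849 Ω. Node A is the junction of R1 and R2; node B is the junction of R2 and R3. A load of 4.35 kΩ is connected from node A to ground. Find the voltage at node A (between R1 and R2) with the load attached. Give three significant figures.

V ≈ 5.63 V

Below node A the series string R2+R3 = 2049 Ω sits in parallel with the 4350 Ω load: 1393 Ω.
V_A = 34.3 × 1393/(7100 + 1393) = 5.63 V.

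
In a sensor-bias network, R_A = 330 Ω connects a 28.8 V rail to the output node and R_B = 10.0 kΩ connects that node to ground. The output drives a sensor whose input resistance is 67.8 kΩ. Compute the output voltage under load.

The load sits in parallel with R_B: R_B‖R_L = (10000 × 67800) / (10000 + 67800) = 8715 Ω.
V_out = 28.8 × 8715 / (330 + 8715) = 28.8 × 8715/9045 = 27.7 V.

V_out ≈ 27.7 V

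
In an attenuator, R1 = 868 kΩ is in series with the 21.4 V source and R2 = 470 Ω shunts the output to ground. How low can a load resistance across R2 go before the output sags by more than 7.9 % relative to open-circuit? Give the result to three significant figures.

R_L(min) ≈ 5.48 kΩ

Output resistance R_th = R1‖R2 = (868000 × 470)/868500 = 469.7 Ω.
The fractional drop is R_th/(R_th + R_L); requiring this ≤ 0.0790 gives R_L ≥ R_th(1/0.0790 − 1) = 469.7 × 11.66 = 5.48 kΩ.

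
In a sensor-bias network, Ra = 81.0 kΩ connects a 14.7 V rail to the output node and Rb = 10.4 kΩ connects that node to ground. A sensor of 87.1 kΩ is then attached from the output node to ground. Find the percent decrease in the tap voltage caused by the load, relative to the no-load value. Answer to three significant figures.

The divider's output (Thévenin) resistance is Ra‖Rb = 9.217 kΩ.
Fractional drop under load = R_th/(R_th + R_L) = 9.217 / (9.217 + 87.1) = 0.09569.
So the output falls by 9.57 %.

9.57 %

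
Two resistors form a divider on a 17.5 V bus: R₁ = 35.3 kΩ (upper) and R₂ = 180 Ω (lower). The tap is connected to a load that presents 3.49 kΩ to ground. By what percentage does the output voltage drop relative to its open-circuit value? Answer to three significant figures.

The divider's output (Thévenin) resistance is R₁‖R₂ = 179.1 Ω.
Fractional drop under load = R_th/(R_th + R_L) = 179.1 / (179.1 + 3490) = 0.04881.
So the output falls by 4.88 %.

4.88 %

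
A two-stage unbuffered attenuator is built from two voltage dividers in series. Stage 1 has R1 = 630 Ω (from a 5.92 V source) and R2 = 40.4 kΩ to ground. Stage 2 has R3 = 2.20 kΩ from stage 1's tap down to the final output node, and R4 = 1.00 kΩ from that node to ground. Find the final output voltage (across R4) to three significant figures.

V_out ≈ 1.53 V

Stage 2 presents R3+R4 = 3200 Ω as a load on stage 1's tap.
Stage 1's lower leg becomes R2‖(R3+R4) = 2965 Ω, so V_mid = 5.92 × 2965/3595 = 4.883 V.
Stage 2 is itself unloaded: V_out = V_mid × R4/(R3+R4) = 4.883 × 1000/3200 = 1.53 V.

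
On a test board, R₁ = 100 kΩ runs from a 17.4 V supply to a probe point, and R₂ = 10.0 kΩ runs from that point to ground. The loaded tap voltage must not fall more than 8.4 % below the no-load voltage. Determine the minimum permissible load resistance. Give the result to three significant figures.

R_L(min) ≈ 99.1 kΩ

Output resistance R_th = R₁‖R₂ = (100 × 10.0)/110.0 = 9.091 kΩ.
The fractional drop is R_th/(R_th + R_L); requiring this ≤ 0.0840 gives R_L ≥ R_th(1/0.0840 − 1) = 9.091 × 10.90 = 99.1 kΩ.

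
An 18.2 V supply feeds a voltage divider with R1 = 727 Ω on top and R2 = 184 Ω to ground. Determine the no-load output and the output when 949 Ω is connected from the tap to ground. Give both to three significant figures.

Open-circuit: V = 18.2 × 184/(727 + 184) = 3.68 V.
With the load, R2 becomes R2‖R_L = 154.1 Ω, so V = 18.2 × 154.1/881.1 = 3.18 V.

Unloaded: 3.68 V; loaded: 3.18 V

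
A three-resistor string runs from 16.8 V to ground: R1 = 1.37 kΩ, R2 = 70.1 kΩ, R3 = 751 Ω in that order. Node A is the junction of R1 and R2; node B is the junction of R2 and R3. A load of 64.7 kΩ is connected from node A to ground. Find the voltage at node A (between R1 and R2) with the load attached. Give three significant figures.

Below node A the series string R2+R3 = 70850 Ω sits in parallel with the 64700 Ω load: 33820 Ω.
V_A = 16.8 × 33820/(1370 + 33820) = 16.1 V.

V ≈ 16.1 V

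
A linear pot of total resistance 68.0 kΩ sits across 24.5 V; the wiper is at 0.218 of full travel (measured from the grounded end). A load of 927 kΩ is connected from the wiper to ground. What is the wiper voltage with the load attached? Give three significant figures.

V ≈ 5.28 V

The wiper splits the pot into (1−α)R = 53.18 kΩ above and αR = 14.82 kΩ below.
Lower section ‖ load = 14.59 kΩ.
V_wiper = 24.5 × 14.59/(53.18 + 14.59) = 5.28 V.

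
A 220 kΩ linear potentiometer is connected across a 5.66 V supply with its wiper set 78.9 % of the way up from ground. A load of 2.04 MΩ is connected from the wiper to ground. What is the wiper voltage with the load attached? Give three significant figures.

The wiper splits the pot into (1−α)R = 46.42 kΩ above and αR = 173.6 kΩ below.
Lower section ‖ load = 160.0 kΩ.
V_wiper = 5.66 × 160.0/(46.42 + 160.0) = 4.39 V.

V ≈ 4.39 V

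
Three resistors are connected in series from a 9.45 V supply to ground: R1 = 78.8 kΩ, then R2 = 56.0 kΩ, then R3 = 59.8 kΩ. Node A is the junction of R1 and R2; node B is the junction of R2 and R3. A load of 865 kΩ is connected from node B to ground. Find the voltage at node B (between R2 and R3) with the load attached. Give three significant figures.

V ≈ 2.77 V

At node B, R3 is in parallel with the load: R3‖R_L = 55.93 kΩ.
Below node A the resistance is R2 + (R3‖R_L) = 111.9 kΩ, so V_A = 9.45 × 111.9/190.7 = 5.546 V.
Then V_B = V_A × (R3‖R_L)/(R2 + R3‖R_L) = 5.546 × 55.93/111.9 = 2.77 V.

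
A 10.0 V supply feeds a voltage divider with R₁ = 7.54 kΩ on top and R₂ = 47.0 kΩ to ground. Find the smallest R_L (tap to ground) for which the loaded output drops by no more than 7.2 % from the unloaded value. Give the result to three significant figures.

R_L(min) ≈ 83.7 kΩ

Output resistance R_th = R₁‖R₂ = (7.54 × 47.0)/54.54 = 6.498 kΩ.
The fractional drop is R_th/(R_th + R_L); requiring this ≤ 0.0720 gives R_L ≥ R_th(1/0.0720 − 1) = 6.498 × 12.89 = 83.7 kΩ.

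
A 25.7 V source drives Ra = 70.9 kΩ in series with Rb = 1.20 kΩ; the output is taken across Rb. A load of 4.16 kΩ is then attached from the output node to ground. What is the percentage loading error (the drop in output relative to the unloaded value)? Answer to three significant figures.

22.1 %

The divider's output (Thévenin) resistance is Ra‖Rb = 1.180 kΩ.
Fractional drop under load = R_th/(R_th + R_L) = 1.180 / (1.180 + 4.16) = 0.2210.
So the output falls by 22.1 %.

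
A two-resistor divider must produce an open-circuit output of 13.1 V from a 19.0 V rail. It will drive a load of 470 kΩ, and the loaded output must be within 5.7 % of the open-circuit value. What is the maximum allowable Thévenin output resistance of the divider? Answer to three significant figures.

R_th ≤ 28.4 kΩ

Loading drop = R_th/(R_th + R_L) ≤ 0.0570, so R_th ≤ R_L · ε/(1−ε) = 470 kΩ × 0.0570/0.9430 = 28.4 kΩ.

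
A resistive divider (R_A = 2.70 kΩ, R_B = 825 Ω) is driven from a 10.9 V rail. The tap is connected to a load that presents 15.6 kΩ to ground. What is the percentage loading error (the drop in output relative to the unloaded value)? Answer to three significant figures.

The divider's output (Thévenin) resistance is R_A‖R_B = 631.9 Ω.
Fractional drop under load = R_th/(R_th + R_L) = 631.9 / (631.9 + 15600) = 0.03893.
So the output falls by 3.89 %.

3.89 %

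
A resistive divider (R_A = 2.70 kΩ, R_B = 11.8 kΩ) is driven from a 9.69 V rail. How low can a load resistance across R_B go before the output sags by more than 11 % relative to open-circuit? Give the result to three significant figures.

R_L(min) ≈ 17.8 kΩ

Output resistance R_th = R_A‖R_B = (2.70 × 11.8)/14.50 = 2.197 kΩ.
The fractional drop is R_th/(R_th + R_L); requiring this ≤ 0.110 gives R_L ≥ R_th(1/0.110 − 1) = 2.197 × 8.091 = 17.8 kΩ.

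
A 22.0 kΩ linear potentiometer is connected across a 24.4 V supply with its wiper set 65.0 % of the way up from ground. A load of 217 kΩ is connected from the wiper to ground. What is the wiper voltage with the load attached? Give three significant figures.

V ≈ 15.5 V

The wiper splits the pot into (1−α)R = 7.700 kΩ above and αR = 14.30 kΩ below.
Lower section ‖ load = 13.42 kΩ.
V_wiper = 24.4 × 13.42/(7.700 + 13.42) = 15.5 V.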